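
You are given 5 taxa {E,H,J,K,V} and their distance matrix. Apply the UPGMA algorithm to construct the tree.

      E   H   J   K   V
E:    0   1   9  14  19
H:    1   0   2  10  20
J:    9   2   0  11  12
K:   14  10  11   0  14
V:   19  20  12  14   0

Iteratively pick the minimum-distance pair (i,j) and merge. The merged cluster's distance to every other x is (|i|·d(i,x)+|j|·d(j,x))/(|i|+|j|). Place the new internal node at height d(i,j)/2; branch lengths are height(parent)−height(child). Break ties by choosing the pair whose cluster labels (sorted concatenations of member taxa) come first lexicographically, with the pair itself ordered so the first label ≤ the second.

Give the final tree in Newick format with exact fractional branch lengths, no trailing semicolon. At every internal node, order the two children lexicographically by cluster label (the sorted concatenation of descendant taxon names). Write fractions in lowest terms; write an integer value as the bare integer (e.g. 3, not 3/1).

((((E:1/2,H:1/2):9/4,J:11/4):37/12,K:35/6):55/24,V:65/8)

step 1: merge (E,H) at d=1; branch lengths E→1/2, H→1/2; new cluster EH
  updated: d(EH,J)=11/2, d(EH,K)=12, d(EH,V)=39/2
step 2: merge (EH,J) at d=11/2; branch lengths EH→9/4, J→11/4; new cluster EHJ
  updated: d(EHJ,K)=35/3, d(EHJ,V)=17
step 3: merge (EHJ,K) at d=35/3; branch lengths EHJ→37/12, K→35/6; new cluster EHJK
  updated: d(EHJK,V)=65/4
step 4: merge (EHJK,V) at d=65/4; branch lengths EHJK→55/24, V→65/8; new cluster EHJKV
final tree: ((((E:1/2,H:1/2):9/4,J:11/4):37/12,K:35/6):55/24,V:65/8)
total length: 76/3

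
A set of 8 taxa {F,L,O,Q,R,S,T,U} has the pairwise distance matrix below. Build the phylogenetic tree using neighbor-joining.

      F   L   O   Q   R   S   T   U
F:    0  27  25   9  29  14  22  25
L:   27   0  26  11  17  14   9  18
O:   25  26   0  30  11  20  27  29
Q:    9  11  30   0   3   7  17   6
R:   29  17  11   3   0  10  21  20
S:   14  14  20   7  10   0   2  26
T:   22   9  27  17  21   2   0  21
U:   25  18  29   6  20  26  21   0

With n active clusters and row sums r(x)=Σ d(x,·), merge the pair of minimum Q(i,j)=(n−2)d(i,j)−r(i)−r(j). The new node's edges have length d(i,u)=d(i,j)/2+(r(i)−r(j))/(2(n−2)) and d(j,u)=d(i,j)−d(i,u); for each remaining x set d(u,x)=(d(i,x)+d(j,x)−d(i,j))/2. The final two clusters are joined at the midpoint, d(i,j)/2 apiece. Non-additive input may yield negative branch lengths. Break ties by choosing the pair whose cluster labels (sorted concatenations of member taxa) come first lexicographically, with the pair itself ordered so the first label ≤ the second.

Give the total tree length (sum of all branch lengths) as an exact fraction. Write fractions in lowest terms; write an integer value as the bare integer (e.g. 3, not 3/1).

step 1: merge (O,R) at d=11, Q=-213; branch lengths O→41/4, R→3/4; new cluster OR
  updated: d(F,OR)=43/2, d(L,OR)=16, d(OR,Q)=11, d(OR,S)=19/2, d(OR,T)=37/2, d(OR,U)=19
step 2: merge (S,T) at d=2, Q=-152; branch lengths S→-7/10, T→27/10; new cluster ST
  updated: d(F,ST)=17, d(L,ST)=21/2, d(OR,ST)=13, d(Q,ST)=11, d(ST,U)=45/2
step 3: merge (L,ST) at d=21/2, Q=-229/2; branch lengths L→101/16, ST→67/16; new cluster LST
  updated: d(F,LST)=67/4, d(LST,OR)=37/4, d(LST,Q)=23/4, d(LST,U)=15
step 4: merge (LST,OR) at d=37/4, Q=-319/4; branch lengths LST→55/24, OR→167/24; new cluster LORST
  updated: d(F,LORST)=29/2, d(LORST,Q)=15/4, d(LORST,U)=99/8
step 5: merge (F,LORST) at d=29/2, Q=-401/8; branch lengths F→375/32, LORST→89/32; new cluster FLORST
  updated: d(FLORST,Q)=-7/8, d(FLORST,U)=183/16
step 6: merge (FLORST,Q) at d=-7/8, Q=-265/16; branch lengths FLORST→73/32, Q→-101/32; new cluster FLOQRST
  updated: d(FLOQRST,U)=293/32
step 7: merge (FLOQRST,U) at d=293/32; branch lengths FLOQRST→293/64, U→293/64; new cluster FLOQRSTU
final tree: (((F:375/32,((L:101/16,(S:-7/10,T:27/10):67/16):55/24,(O:41/4,R:3/4):167/24):89/32):73/32,Q:-101/32):293/64,U:293/64)
total length: 1777/32

1777/32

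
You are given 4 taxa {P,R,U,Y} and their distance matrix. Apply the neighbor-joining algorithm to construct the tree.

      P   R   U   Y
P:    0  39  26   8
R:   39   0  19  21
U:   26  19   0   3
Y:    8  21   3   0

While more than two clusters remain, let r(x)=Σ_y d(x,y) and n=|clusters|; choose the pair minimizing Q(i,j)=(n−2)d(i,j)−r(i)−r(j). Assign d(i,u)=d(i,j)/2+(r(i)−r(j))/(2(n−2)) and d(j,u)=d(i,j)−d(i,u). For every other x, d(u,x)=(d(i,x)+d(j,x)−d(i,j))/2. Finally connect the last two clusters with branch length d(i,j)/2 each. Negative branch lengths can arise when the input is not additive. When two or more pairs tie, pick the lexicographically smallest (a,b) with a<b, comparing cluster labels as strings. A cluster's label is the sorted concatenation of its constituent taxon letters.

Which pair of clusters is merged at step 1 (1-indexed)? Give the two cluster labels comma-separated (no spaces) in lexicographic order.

P,Y

iteration 1: select P,Y (d=8, Q=-89); attach at lengths (57/4, -25/4); label the merged cluster PY
  updated: d(PY,R)=26, d(PY,U)=21/2
iteration 2: select PY,R (d=26, Q=-111/2); attach at lengths (35/4, 69/4); label the merged cluster PRY
  updated: d(PRY,U)=7/4
iteration 3: select PRY,U (d=7/4); attach at lengths (7/8, 7/8); label the merged cluster PRUY
final tree: (((P:57/4,Y:-25/4):35/4,R:69/4):7/8,U:7/8)
total length: 143/4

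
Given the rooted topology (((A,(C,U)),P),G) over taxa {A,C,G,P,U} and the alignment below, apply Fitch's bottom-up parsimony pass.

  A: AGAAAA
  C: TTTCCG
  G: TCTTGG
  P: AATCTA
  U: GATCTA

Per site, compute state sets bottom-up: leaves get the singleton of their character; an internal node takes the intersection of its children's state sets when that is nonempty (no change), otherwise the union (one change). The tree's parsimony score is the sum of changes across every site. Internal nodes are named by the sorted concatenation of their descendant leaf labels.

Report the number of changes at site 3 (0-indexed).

2

[col 0] CU: children C:{T}, U:{G} ∪→ {G,T}; cost 1
[col 0] ACU: children A:{A}, CU:{G,T} ∪→ {A,G,T}; cost 1
[col 0] ACPU: children ACU:{A,G,T}, P:{A} ∩→ {A}; cost 0
[col 0] ACGPU: children ACPU:{A}, G:{T} ∪→ {A,T}; cost 1
[col 1] CU: children C:{T}, U:{A} ∪→ {A,T}; cost 1
[col 1] ACU: children A:{G}, CU:{A,T} ∪→ {A,G,T}; cost 1
[col 1] ACPU: children ACU:{A,G,T}, P:{A} ∩→ {A}; cost 0
[col 1] ACGPU: children ACPU:{A}, G:{C} ∪→ {A,C}; cost 1
[col 2] CU: children C:{T}, U:{T} ∩→ {T}; cost 0
[col 2] ACU: children A:{A}, CU:{T} ∪→ {A,T}; cost 1
[col 2] ACPU: children ACU:{A,T}, P:{T} ∩→ {T}; cost 0
[col 2] ACGPU: children ACPU:{T}, G:{T} ∩→ {T}; cost 0
[col 3] CU: children C:{C}, U:{C} ∩→ {C}; cost 0
[col 3] ACU: children A:{A}, CU:{C} ∪→ {A,C}; cost 1
[col 3] ACPU: children ACU:{A,C}, P:{C} ∩→ {C}; cost 0
[col 3] ACGPU: children ACPU:{C}, G:{T} ∪→ {C,T}; cost 1
[col 4] CU: children C:{C}, U:{T} ∪→ {C,T}; cost 1
[col 4] ACU: children A:{A}, CU:{C,T} ∪→ {A,C,T}; cost 1
[col 4] ACPU: children ACU:{A,C,T}, P:{T} ∩→ {T}; cost 0
[col 4] ACGPU: children ACPU:{T}, G:{G} ∪→ {G,T}; cost 1
[col 5] CU: children C:{G}, U:{A} ∪→ {A,G}; cost 1
[col 5] ACU: children A:{A}, CU:{A,G} ∩→ {A}; cost 0
[col 5] ACPU: children ACU:{A}, P:{A} ∩→ {A}; cost 0
[col 5] ACGPU: children ACPU:{A}, G:{G} ∪→ {A,G}; cost 1
per-site changes: [3, 3, 1, 2, 3, 2]; total = 14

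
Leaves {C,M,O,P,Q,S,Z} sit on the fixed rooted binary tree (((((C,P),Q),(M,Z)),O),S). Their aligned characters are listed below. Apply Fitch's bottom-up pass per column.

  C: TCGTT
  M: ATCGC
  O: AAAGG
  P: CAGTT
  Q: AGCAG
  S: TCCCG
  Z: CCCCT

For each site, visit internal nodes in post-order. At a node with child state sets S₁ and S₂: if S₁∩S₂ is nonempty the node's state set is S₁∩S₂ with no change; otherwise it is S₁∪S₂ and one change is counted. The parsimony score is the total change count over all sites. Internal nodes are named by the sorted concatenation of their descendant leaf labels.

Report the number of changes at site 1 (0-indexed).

4

[col 0] CP: children C:{T}, P:{C} ∪→ {C,T}; cost 1
[col 0] CPQ: children CP:{C,T}, Q:{A} ∪→ {A,C,T}; cost 1
[col 0] MZ: children M:{A}, Z:{C} ∪→ {A,C}; cost 1
[col 0] CMPQZ: children CPQ:{A,C,T}, MZ:{A,C} ∩→ {A,C}; cost 0
[col 0] CMOPQZ: children CMPQZ:{A,C}, O:{A} ∩→ {A}; cost 0
[col 0] CMOPQSZ: children CMOPQZ:{A}, S:{T} ∪→ {A,T}; cost 1
[col 1] CP: children C:{C}, P:{A} ∪→ {A,C}; cost 1
[col 1] CPQ: children CP:{A,C}, Q:{G} ∪→ {A,C,G}; cost 1
[col 1] MZ: children M:{T}, Z:{C} ∪→ {C,T}; cost 1
[col 1] CMPQZ: children CPQ:{A,C,G}, MZ:{C,T} ∩→ {C}; cost 0
[col 1] CMOPQZ: children CMPQZ:{C}, O:{A} ∪→ {A,C}; cost 1
[col 1] CMOPQSZ: children CMOPQZ:{A,C}, S:{C} ∩→ {C}; cost 0
[col 2] CP: children C:{G}, P:{G} ∩→ {G}; cost 0
[col 2] CPQ: children CP:{G}, Q:{C} ∪→ {C,G}; cost 1
[col 2] MZ: children M:{C}, Z:{C} ∩→ {C}; cost 0
[col 2] CMPQZ: children CPQ:{C,G}, MZ:{C} ∩→ {C}; cost 0
[col 2] CMOPQZ: children CMPQZ:{C}, O:{A} ∪→ {A,C}; cost 1
[col 2] CMOPQSZ: children CMOPQZ:{A,C}, S:{C} ∩→ {C}; cost 0
[col 3] CP: children C:{T}, P:{T} ∩→ {T}; cost 0
[col 3] CPQ: children CP:{T}, Q:{A} ∪→ {A,T}; cost 1
[col 3] MZ: children M:{G}, Z:{C} ∪→ {C,G}; cost 1
[col 3] CMPQZ: children CPQ:{A,T}, MZ:{C,G} ∪→ {A,C,G,T}; cost 1
[col 3] CMOPQZ: children CMPQZ:{A,C,G,T}, O:{G} ∩→ {G}; cost 0
[col 3] CMOPQSZ: children CMOPQZ:{G}, S:{C} ∪→ {C,G}; cost 1
[col 4] CP: children C:{T}, P:{T} ∩→ {T}; cost 0
[col 4] CPQ: children CP:{T}, Q:{G} ∪→ {G,T}; cost 1
[col 4] MZ: children M:{C}, Z:{T} ∪→ {C,T}; cost 1
[col 4] CMPQZ: children CPQ:{G,T}, MZ:{C,T} ∩→ {T}; cost 0
[col 4] CMOPQZ: children CMPQZ:{T}, O:{G} ∪→ {G,T}; cost 1
[col 4] CMOPQSZ: children CMOPQZ:{G,T}, S:{G} ∩→ {G}; cost 0
per-site changes: [4, 4, 2, 4, 3]; total = 17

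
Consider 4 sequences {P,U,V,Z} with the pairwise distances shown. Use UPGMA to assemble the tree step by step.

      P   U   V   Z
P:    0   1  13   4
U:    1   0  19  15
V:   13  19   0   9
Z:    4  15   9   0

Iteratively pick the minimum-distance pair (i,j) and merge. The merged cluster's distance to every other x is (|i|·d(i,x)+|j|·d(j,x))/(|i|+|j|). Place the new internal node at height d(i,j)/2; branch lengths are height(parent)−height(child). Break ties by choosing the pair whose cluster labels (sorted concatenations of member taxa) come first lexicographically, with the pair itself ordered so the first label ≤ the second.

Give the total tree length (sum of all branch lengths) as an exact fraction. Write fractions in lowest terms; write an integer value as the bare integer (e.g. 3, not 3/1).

step 1: merge (P,U) at d=1; branch lengths P→1/2, U→1/2; new cluster PU
  updated: d(PU,V)=16, d(PU,Z)=19/2
step 2: merge (V,Z) at d=9; branch lengths V→9/2, Z→9/2; new cluster VZ
  updated: d(PU,VZ)=51/4
step 3: merge (PU,VZ) at d=51/4; branch lengths PU→47/8, VZ→15/8; new cluster PUVZ
final tree: ((P:1/2,U:1/2):47/8,(V:9/2,Z:9/2):15/8)
total length: 71/4

71/4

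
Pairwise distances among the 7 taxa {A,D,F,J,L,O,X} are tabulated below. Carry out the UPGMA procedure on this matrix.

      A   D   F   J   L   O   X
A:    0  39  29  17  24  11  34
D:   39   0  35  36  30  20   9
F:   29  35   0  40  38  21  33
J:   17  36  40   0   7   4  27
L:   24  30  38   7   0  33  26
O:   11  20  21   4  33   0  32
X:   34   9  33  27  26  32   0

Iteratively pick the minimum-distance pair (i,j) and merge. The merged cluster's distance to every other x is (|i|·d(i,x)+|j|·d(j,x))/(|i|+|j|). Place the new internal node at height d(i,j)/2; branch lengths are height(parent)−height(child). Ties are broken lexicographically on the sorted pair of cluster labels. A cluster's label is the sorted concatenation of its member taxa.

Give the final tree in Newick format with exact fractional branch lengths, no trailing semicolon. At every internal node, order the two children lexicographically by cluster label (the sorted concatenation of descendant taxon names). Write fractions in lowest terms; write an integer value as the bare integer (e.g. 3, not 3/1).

((((A:7,(J:2,O:2):5):11/3,L:32/3):55/12,(D:9/2,X:9/2):43/4):13/12,F:49/3)

iteration 1: select J,O (d=4); attach at lengths (2, 2); label the merged cluster JO
  updated: d(A,JO)=14, d(D,JO)=28, d(F,JO)=61/2, d(JO,L)=20, d(JO,X)=59/2
iteration 2: select D,X (d=9); attach at lengths (9/2, 9/2); label the merged cluster DX
  updated: d(A,DX)=73/2, d(DX,F)=34, d(DX,JO)=115/4, d(DX,L)=28
iteration 3: select A,JO (d=14); attach at lengths (7, 5); label the merged cluster AJO
  updated: d(AJO,DX)=94/3, d(AJO,F)=30, d(AJO,L)=64/3
iteration 4: select AJO,L (d=64/3); attach at lengths (11/3, 32/3); label the merged cluster AJLO
  updated: d(AJLO,DX)=61/2, d(AJLO,F)=32
iteration 5: select AJLO,DX (d=61/2); attach at lengths (55/12, 43/4); label the merged cluster ADJLOX
  updated: d(ADJLOX,F)=98/3
iteration 6: select ADJLOX,F (d=98/3); attach at lengths (13/12, 49/3); label the merged cluster ADFJLOX
final tree: ((((A:7,(J:2,O:2):5):11/3,L:32/3):55/12,(D:9/2,X:9/2):43/4):13/12,F:49/3)
total length: 865/12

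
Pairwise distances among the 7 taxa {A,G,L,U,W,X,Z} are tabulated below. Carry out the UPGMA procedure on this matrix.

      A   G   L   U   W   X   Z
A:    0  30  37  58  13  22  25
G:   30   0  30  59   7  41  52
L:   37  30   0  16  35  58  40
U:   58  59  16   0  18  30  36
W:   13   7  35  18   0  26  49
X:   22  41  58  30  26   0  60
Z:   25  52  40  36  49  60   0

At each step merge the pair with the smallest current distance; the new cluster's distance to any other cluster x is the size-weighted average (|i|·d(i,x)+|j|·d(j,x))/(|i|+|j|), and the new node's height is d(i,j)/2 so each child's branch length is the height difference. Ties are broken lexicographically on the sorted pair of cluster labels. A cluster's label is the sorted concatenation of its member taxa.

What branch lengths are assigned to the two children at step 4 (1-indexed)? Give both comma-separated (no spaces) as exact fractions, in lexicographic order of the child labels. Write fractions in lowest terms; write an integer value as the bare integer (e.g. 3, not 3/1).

1. join G+W (d=7) ⇒ GW; edges |G|=7/2, |W|=7/2
  updated: d(A,GW)=43/2, d(GW,L)=65/2, d(GW,U)=77/2, d(GW,X)=67/2, d(GW,Z)=101/2
2. join L+U (d=16) ⇒ LU; edges |L|=8, |U|=8
  updated: d(A,LU)=95/2, d(GW,LU)=71/2, d(LU,X)=44, d(LU,Z)=38
3. join A+GW (d=43/2) ⇒ AGW; edges |A|=43/4, |GW|=29/4
  updated: d(AGW,LU)=79/2, d(AGW,X)=89/3, d(AGW,Z)=42
4. join AGW+X (d=89/3) ⇒ AGWX; edges |AGW|=49/12, |X|=89/6
  updated: d(AGWX,LU)=325/8, d(AGWX,Z)=93/2
5. join LU+Z (d=38) ⇒ LUZ; edges |LU|=11, |Z|=19
  updated: d(AGWX,LUZ)=511/12
6. join AGWX+LUZ (d=511/12) ⇒ AGLUWXZ; edges |AGWX|=155/24, |LUZ|=55/24
final tree: (((A:43/4,(G:7/2,W:7/2):29/4):49/12,X:89/6):155/24,((L:8,U:8):11,Z:19):55/24)
total length: 296/3

49/12,89/6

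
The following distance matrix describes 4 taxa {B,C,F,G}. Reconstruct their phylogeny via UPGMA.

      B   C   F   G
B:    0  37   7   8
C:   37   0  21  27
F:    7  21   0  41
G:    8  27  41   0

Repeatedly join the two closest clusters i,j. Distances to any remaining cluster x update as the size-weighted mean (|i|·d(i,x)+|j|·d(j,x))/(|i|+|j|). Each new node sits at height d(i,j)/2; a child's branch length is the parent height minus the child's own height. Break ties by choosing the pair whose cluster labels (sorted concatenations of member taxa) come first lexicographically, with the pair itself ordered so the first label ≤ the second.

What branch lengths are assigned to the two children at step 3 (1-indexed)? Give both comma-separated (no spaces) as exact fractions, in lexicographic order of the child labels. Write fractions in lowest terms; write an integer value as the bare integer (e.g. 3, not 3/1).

1. join B+F (d=7) ⇒ BF; edges |B|=7/2, |F|=7/2
  updated: d(BF,C)=29, d(BF,G)=49/2
2. join BF+G (d=49/2) ⇒ BFG; edges |BF|=35/4, |G|=49/4
  updated: d(BFG,C)=85/3
3. join BFG+C (d=85/3) ⇒ BCFG; edges |BFG|=23/12, |C|=85/6
final tree: (((B:7/2,F:7/2):35/4,G:49/4):23/12,C:85/6)
total length: 529/12

23/12,85/6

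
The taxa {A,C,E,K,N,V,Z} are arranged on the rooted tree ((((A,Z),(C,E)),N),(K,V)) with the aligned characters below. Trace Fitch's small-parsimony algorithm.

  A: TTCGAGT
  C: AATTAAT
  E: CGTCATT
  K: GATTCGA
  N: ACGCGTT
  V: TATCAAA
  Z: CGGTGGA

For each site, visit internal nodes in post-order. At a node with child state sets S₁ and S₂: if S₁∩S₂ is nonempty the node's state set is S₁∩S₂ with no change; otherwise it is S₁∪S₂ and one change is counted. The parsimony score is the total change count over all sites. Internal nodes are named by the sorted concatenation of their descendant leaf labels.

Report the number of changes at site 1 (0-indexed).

4

[col 0] AZ: children A:{T}, Z:{C} ∪→ {C,T}; cost 1
[col 0] CE: children C:{A}, E:{C} ∪→ {A,C}; cost 1
[col 0] ACEZ: children AZ:{C,T}, CE:{A,C} ∩→ {C}; cost 0
[col 0] ACENZ: children ACEZ:{C}, N:{A} ∪→ {A,C}; cost 1
[col 0] KV: children K:{G}, V:{T} ∪→ {G,T}; cost 1
[col 0] ACEKNVZ: children ACENZ:{A,C}, KV:{G,T} ∪→ {A,C,G,T}; cost 1
[col 1] AZ: children A:{T}, Z:{G} ∪→ {G,T}; cost 1
[col 1] CE: children C:{A}, E:{G} ∪→ {A,G}; cost 1
[col 1] ACEZ: children AZ:{G,T}, CE:{A,G} ∩→ {G}; cost 0
[col 1] ACENZ: children ACEZ:{G}, N:{C} ∪→ {C,G}; cost 1
[col 1] KV: children K:{A}, V:{A} ∩→ {A}; cost 0
[col 1] ACEKNVZ: children ACENZ:{C,G}, KV:{A} ∪→ {A,C,G}; cost 1
[col 2] AZ: children A:{C}, Z:{G} ∪→ {C,G}; cost 1
[col 2] CE: children C:{T}, E:{T} ∩→ {T}; cost 0
[col 2] ACEZ: children AZ:{C,G}, CE:{T} ∪→ {C,G,T}; cost 1
[col 2] ACENZ: children ACEZ:{C,G,T}, N:{G} ∩→ {G}; cost 0
[col 2] KV: children K:{T}, V:{T} ∩→ {T}; cost 0
[col 2] ACEKNVZ: children ACENZ:{G}, KV:{T} ∪→ {G,T}; cost 1
[col 3] AZ: children A:{G}, Z:{T} ∪→ {G,T}; cost 1
[col 3] CE: children C:{T}, E:{C} ∪→ {C,T}; cost 1
[col 3] ACEZ: children AZ:{G,T}, CE:{C,T} ∩→ {T}; cost 0
[col 3] ACENZ: children ACEZ:{T}, N:{C} ∪→ {C,T}; cost 1
[col 3] KV: children K:{T}, V:{C} ∪→ {C,T}; cost 1
[col 3] ACEKNVZ: children ACENZ:{C,T}, KV:{C,T} ∩→ {C,T}; cost 0
[col 4] AZ: children A:{A}, Z:{G} ∪→ {A,G}; cost 1
[col 4] CE: children C:{A}, E:{A} ∩→ {A}; cost 0
[col 4] ACEZ: children AZ:{A,G}, CE:{A} ∩→ {A}; cost 0
[col 4] ACENZ: children ACEZ:{A}, N:{G} ∪→ {A,G}; cost 1
[col 4] KV: children K:{C}, V:{A} ∪→ {A,C}; cost 1
[col 4] ACEKNVZ: children ACENZ:{A,G}, KV:{A,C} ∩→ {A}; cost 0
[col 5] AZ: children A:{G}, Z:{G} ∩→ {G}; cost 0
[col 5] CE: children C:{A}, E:{T} ∪→ {A,T}; cost 1
[col 5] ACEZ: children AZ:{G}, CE:{A,T} ∪→ {A,G,T}; cost 1
[col 5] ACENZ: children ACEZ:{A,G,T}, N:{T} ∩→ {T}; cost 0
[col 5] KV: children K:{G}, V:{A} ∪→ {A,G}; cost 1
[col 5] ACEKNVZ: children ACENZ:{T}, KV:{A,G} ∪→ {A,G,T}; cost 1
[col 6] AZ: children A:{T}, Z:{A} ∪→ {A,T}; cost 1
[col 6] CE: children C:{T}, E:{T} ∩→ {T}; cost 0
[col 6] ACEZ: children AZ:{A,T}, CE:{T} ∩→ {T}; cost 0
[col 6] ACENZ: children ACEZ:{T}, N:{T} ∩→ {T}; cost 0
[col 6] KV: children K:{A}, V:{A} ∩→ {A}; cost 0
[col 6] ACEKNVZ: children ACENZ:{T}, KV:{A} ∪→ {A,T}; cost 1
per-site changes: [5, 4, 3, 4, 3, 4, 2]; total = 25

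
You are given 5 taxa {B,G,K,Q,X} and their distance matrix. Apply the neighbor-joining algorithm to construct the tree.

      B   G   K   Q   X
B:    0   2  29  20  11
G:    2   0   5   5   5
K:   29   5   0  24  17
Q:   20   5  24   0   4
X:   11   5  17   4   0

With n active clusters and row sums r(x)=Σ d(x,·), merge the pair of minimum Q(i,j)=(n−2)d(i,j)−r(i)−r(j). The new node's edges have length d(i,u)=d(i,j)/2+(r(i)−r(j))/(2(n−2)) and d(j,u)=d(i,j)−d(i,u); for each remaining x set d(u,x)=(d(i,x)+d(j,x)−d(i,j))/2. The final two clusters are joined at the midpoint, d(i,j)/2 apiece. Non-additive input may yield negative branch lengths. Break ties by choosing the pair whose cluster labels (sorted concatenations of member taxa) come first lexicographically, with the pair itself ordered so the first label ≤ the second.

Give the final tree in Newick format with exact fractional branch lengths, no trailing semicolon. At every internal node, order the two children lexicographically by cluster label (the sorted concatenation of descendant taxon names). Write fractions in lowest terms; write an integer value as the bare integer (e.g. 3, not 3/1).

1. join Q+X (d=4, Q=-78) ⇒ QX; edges |Q|=14/3, |X|=-2/3
  updated: d(B,QX)=27/2, d(G,QX)=3, d(K,QX)=37/2
2. join B+QX (d=27/2, Q=-105/2) ⇒ BQX; edges |B|=73/8, |QX|=35/8
  updated: d(BQX,G)=-17/4, d(BQX,K)=17
3. join BQX+G (d=-17/4, Q=-71/4) ⇒ BGQX; edges |BQX|=31/8, |G|=-65/8
  updated: d(BGQX,K)=105/8
4. join BGQX+K (d=105/8) ⇒ BGKQX; edges |BGQX|=105/16, |K|=105/16
final tree: (((B:73/8,(Q:14/3,X:-2/3):35/8):31/8,G:-65/8):105/16,K:105/16)
total length: 211/8

(((B:73/8,(Q:14/3,X:-2/3):35/8):31/8,G:-65/8):105/16,K:105/16)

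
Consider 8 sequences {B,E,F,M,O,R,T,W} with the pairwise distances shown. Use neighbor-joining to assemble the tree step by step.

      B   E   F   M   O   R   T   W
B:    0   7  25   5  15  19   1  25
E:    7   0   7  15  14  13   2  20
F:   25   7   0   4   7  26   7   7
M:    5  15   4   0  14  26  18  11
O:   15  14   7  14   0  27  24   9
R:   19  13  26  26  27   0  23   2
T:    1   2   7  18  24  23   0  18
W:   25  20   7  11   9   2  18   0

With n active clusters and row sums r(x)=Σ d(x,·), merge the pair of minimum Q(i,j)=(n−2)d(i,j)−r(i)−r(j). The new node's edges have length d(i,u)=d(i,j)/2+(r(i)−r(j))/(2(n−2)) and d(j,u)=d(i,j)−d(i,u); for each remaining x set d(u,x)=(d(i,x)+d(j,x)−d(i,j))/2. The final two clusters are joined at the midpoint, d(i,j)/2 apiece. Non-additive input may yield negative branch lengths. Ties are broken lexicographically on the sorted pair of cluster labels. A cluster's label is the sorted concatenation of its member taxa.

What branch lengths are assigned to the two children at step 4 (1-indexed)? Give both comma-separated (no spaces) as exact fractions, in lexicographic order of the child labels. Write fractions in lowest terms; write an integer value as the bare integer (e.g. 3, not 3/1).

5/24,91/24

iteration 1: select R,W (d=2, Q=-216); attach at lengths (14/3, -8/3); label the merged cluster RW
  updated: d(B,RW)=21, d(E,RW)=31/2, d(F,RW)=31/2, d(M,RW)=35/2, d(O,RW)=17, d(RW,T)=39/2
iteration 2: select B,T (d=1, Q=-281/2); attach at lengths (3/4, 1/4); label the merged cluster BT
  updated: d(BT,E)=4, d(BT,F)=31/2, d(BT,M)=11, d(BT,O)=19, d(BT,RW)=79/4
iteration 3: select BT,E (d=4, Q=-435/4); attach at lengths (119/32, 9/32); label the merged cluster BET
  updated: d(BET,F)=37/4, d(BET,M)=11, d(BET,O)=29/2, d(BET,RW)=125/8
iteration 4: select F,M (d=4, Q=-281/4); attach at lengths (5/24, 91/24); label the merged cluster FM
  updated: d(BET,FM)=65/8, d(FM,O)=17/2, d(FM,RW)=29/2
iteration 5: select BET,RW (d=125/8, Q=-433/8); attach at lengths (179/32, 321/32); label the merged cluster BERTW
  updated: d(BERTW,FM)=7/2, d(BERTW,O)=127/16
iteration 6: select BERTW,FM (d=7/2, Q=-319/16); attach at lengths (47/32, 65/32); label the merged cluster BEFMRTW
  updated: d(BEFMRTW,O)=207/32
iteration 7: select BEFMRTW,O (d=207/32); attach at lengths (207/64, 207/64); label the merged cluster BEFMORTW
final tree: (((((B:3/4,T:1/4):119/32,E:9/32):179/32,(R:14/3,W:-8/3):321/32):47/32,(F:5/24,M:91/24):65/32):207/64,O:207/64)
total length: 1171/32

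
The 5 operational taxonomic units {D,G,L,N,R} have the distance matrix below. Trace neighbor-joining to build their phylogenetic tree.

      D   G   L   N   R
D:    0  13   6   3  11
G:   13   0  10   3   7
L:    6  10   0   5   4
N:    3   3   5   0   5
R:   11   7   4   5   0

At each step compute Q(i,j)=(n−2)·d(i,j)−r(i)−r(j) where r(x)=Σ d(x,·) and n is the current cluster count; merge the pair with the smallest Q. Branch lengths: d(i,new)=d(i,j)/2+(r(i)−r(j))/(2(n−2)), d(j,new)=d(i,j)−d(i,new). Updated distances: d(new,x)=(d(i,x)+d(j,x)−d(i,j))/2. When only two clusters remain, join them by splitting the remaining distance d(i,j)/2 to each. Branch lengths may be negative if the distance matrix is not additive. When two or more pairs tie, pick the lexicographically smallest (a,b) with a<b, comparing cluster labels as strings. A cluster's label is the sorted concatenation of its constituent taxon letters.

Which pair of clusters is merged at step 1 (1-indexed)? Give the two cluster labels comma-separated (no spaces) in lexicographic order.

iteration 1: select D,L (d=6, Q=-40); attach at lengths (13/3, 5/3); label the merged cluster DL
  updated: d(DL,G)=17/2, d(DL,N)=1, d(DL,R)=9/2
iteration 2: select DL,R (d=9/2, Q=-43/2); attach at lengths (13/8, 23/8); label the merged cluster DLR
  updated: d(DLR,G)=11/2, d(DLR,N)=3/4
iteration 3: select DLR,G (d=11/2, Q=-37/4); attach at lengths (13/8, 31/8); label the merged cluster DGLR
  updated: d(DGLR,N)=-7/8
iteration 4: select DGLR,N (d=-7/8); attach at lengths (-7/16, -7/16); label the merged cluster DGLNR
final tree: ((((D:13/3,L:5/3):13/8,R:23/8):13/8,G:31/8):-7/16,N:-7/16)
total length: 121/8

D,L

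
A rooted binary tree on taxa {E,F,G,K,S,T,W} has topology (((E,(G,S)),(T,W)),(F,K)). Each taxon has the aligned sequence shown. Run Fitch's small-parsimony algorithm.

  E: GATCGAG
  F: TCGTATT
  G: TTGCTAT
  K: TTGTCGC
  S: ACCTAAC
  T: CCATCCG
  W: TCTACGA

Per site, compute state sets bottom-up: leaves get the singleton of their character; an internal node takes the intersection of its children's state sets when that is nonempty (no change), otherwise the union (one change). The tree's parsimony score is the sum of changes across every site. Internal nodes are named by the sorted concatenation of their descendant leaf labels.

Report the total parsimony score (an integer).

site 0, node GS: G={T} ∪ S={A} → {A,T} (+1)
site 0, node EGS: E={G} ∪ GS={A,T} → {A,G,T} (+1)
site 0, node TW: T={C} ∪ W={T} → {C,T} (+1)
site 0, node EGSTW: EGS={A,G,T} ∩ TW={C,T} → {T} (+0)
site 0, node FK: F={T} ∩ K={T} → {T} (+0)
site 0, node EFGKSTW: EGSTW={T} ∩ FK={T} → {T} (+0)
site 1, node GS: G={T} ∪ S={C} → {C,T} (+1)
site 1, node EGS: E={A} ∪ GS={C,T} → {A,C,T} (+1)
site 1, node TW: T={C} ∩ W={C} → {C} (+0)
site 1, node EGSTW: EGS={A,C,T} ∩ TW={C} → {C} (+0)
site 1, node FK: F={C} ∪ K={T} → {C,T} (+1)
site 1, node EFGKSTW: EGSTW={C} ∩ FK={C,T} → {C} (+0)
site 2, node GS: G={G} ∪ S={C} → {C,G} (+1)
site 2, node EGS: E={T} ∪ GS={C,G} → {C,G,T} (+1)
site 2, node TW: T={A} ∪ W={T} → {A,T} (+1)
site 2, node EGSTW: EGS={C,G,T} ∩ TW={A,T} → {T} (+0)
site 2, node FK: F={G} ∩ K={G} → {G} (+0)
site 2, node EFGKSTW: EGSTW={T} ∪ FK={G} → {G,T} (+1)
site 3, node GS: G={C} ∪ S={T} → {C,T} (+1)
site 3, node EGS: E={C} ∩ GS={C,T} → {C} (+0)
site 3, node TW: T={T} ∪ W={A} → {A,T} (+1)
site 3, node EGSTW: EGS={C} ∪ TW={A,T} → {A,C,T} (+1)
site 3, node FK: F={T} ∩ K={T} → {T} (+0)
site 3, node EFGKSTW: EGSTW={A,C,T} ∩ FK={T} → {T} (+0)
site 4, node GS: G={T} ∪ S={A} → {A,T} (+1)
site 4, node EGS: E={G} ∪ GS={A,T} → {A,G,T} (+1)
site 4, node TW: T={C} ∩ W={C} → {C} (+0)
site 4, node EGSTW: EGS={A,G,T} ∪ TW={C} → {A,C,G,T} (+1)
site 4, node FK: F={A} ∪ K={C} → {A,C} (+1)
site 4, node EFGKSTW: EGSTW={A,C,G,T} ∩ FK={A,C} → {A,C} (+0)
site 5, node GS: G={A} ∩ S={A} → {A} (+0)
site 5, node EGS: E={A} ∩ GS={A} → {A} (+0)
site 5, node TW: T={C} ∪ W={G} → {C,G} (+1)
site 5, node EGSTW: EGS={A} ∪ TW={C,G} → {A,C,G} (+1)
site 5, node FK: F={T} ∪ K={G} → {G,T} (+1)
site 5, node EFGKSTW: EGSTW={A,C,G} ∩ FK={G,T} → {G} (+0)
site 6, node GS: G={T} ∪ S={C} → {C,T} (+1)
site 6, node EGS: E={G} ∪ GS={C,T} → {C,G,T} (+1)
site 6, node TW: T={G} ∪ W={A} → {A,G} (+1)
site 6, node EGSTW: EGS={C,G,T} ∩ TW={A,G} → {G} (+0)
site 6, node FK: F={T} ∪ K={C} → {C,T} (+1)
site 6, node EFGKSTW: EGSTW={G} ∪ FK={C,T} → {C,G,T} (+1)
per-site changes: [3, 3, 4, 3, 4, 3, 5]; total = 25

25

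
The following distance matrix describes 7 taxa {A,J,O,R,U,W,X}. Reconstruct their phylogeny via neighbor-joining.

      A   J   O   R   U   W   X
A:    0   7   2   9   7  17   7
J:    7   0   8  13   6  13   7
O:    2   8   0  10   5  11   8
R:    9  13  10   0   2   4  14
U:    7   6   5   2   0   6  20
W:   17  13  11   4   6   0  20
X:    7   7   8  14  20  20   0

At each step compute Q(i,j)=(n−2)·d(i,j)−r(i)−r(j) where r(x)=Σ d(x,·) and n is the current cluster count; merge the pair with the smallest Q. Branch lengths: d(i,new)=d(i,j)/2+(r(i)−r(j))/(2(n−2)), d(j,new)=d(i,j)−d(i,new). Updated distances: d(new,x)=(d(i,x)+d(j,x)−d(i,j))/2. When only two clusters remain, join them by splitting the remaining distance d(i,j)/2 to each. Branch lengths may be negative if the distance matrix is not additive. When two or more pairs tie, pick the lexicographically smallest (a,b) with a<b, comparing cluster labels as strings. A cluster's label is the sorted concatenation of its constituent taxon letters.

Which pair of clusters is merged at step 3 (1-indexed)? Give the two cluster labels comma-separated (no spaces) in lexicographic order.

J,X

iteration 1: select R,W (d=4, Q=-103); attach at lengths (1/10, 39/10); label the merged cluster RW
  updated: d(A,RW)=11, d(J,RW)=11, d(O,RW)=17/2, d(RW,U)=2, d(RW,X)=15
iteration 2: select RW,U (d=2, Q=-159/2); attach at lengths (31/16, 1/16); label the merged cluster RUW
  updated: d(A,RUW)=8, d(J,RUW)=15/2, d(O,RUW)=23/4, d(RUW,X)=33/2
iteration 3: select J,X (d=7, Q=-47); attach at lengths (2, 5); label the merged cluster JX
  updated: d(A,JX)=7/2, d(JX,O)=9/2, d(JX,RUW)=17/2
iteration 4: select A,JX (d=7/2, Q=-23); attach at lengths (1, 5/2); label the merged cluster AJX
  updated: d(AJX,O)=3/2, d(AJX,RUW)=13/2
iteration 5: select AJX,O (d=3/2, Q=-55/4); attach at lengths (9/8, 3/8); label the merged cluster AJOX
  updated: d(AJOX,RUW)=43/8
iteration 6: select AJOX,RUW (d=43/8); attach at lengths (43/16, 43/16); label the merged cluster AJORUWX
final tree: (((A:1,(J:2,X:5):5/2):9/8,O:3/8):43/16,((R:1/10,W:39/10):31/16,U:1/16):43/16)
total length: 187/8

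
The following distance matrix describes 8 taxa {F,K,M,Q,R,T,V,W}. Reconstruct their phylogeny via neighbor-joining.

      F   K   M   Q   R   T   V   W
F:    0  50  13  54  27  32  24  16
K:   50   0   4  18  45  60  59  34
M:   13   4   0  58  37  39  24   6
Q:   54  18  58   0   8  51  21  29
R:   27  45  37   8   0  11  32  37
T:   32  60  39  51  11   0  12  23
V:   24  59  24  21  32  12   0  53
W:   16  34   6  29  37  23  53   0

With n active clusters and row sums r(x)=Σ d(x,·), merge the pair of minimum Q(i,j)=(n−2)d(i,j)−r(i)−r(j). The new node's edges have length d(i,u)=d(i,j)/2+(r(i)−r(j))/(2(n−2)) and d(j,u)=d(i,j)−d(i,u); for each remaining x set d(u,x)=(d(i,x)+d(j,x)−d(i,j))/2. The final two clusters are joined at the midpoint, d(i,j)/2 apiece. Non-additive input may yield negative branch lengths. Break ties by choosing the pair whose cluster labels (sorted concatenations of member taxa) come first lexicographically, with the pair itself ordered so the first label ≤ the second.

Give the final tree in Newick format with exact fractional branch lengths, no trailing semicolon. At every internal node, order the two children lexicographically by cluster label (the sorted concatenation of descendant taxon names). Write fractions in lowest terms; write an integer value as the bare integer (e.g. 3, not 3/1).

(((F:19/2,((Q:17/2,R:-1/2):85/8,(T:77/16,V:115/16):65/8):83/8):17/4,(K:113/12,M:-65/12):109/8):35/16,W:35/16)

1. join K+M (d=4, Q=-427) ⇒ KM; edges |K|=113/12, |M|=-65/12
  updated: d(F,KM)=59/2, d(KM,Q)=36, d(KM,R)=39, d(KM,T)=95/2, d(KM,V)=79/2, d(KM,W)=18
2. join Q+R (d=8, Q=-313) ⇒ QR; edges |Q|=17/2, |R|=-1/2
  updated: d(F,QR)=73/2, d(KM,QR)=67/2, d(QR,T)=27, d(QR,V)=45/2, d(QR,W)=29
3. join T+V (d=12, Q=-489/2) ⇒ TV; edges |T|=77/16, |V|=115/16
  updated: d(F,TV)=22, d(KM,TV)=75/2, d(QR,TV)=75/4, d(TV,W)=32
4. join QR+TV (d=75/4, Q=-687/4) ⇒ QRTV; edges |QR|=85/8, |TV|=65/8
  updated: d(F,QRTV)=159/8, d(KM,QRTV)=209/8, d(QRTV,W)=169/8
5. join F+QRTV (d=159/8, Q=-371/4) ⇒ FQRTV; edges |F|=19/2, |QRTV|=83/8
  updated: d(FQRTV,KM)=143/8, d(FQRTV,W)=69/8
6. join FQRTV+KM (d=143/8, Q=-89/2) ⇒ FKMQRTV; edges |FQRTV|=17/4, |KM|=109/8
  updated: d(FKMQRTV,W)=35/8
7. join FKMQRTV+W (d=35/8) ⇒ FKMQRTVW; edges |FKMQRTV|=35/16, |W|=35/16
final tree: (((F:19/2,((Q:17/2,R:-1/2):85/8,(T:77/16,V:115/16):65/8):83/8):17/4,(K:113/12,M:-65/12):109/8):35/16,W:35/16)
total length: 679/8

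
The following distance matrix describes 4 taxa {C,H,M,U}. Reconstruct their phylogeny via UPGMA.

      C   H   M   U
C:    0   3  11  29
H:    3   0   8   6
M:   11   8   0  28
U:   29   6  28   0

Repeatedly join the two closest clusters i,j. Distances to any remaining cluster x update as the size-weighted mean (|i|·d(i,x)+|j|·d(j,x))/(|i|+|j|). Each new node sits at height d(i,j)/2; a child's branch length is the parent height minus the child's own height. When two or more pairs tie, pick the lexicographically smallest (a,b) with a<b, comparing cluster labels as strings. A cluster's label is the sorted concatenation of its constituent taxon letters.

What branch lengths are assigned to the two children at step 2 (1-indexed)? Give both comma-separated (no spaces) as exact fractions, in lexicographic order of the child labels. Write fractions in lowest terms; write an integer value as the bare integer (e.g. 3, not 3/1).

13/4,19/4

1. join C+H (d=3) ⇒ CH; edges |C|=3/2, |H|=3/2
  updated: d(CH,M)=19/2, d(CH,U)=35/2
2. join CH+M (d=19/2) ⇒ CHM; edges |CH|=13/4, |M|=19/4
  updated: d(CHM,U)=21
3. join CHM+U (d=21) ⇒ CHMU; edges |CHM|=23/4, |U|=21/2
final tree: (((C:3/2,H:3/2):13/4,M:19/4):23/4,U:21/2)
total length: 109/4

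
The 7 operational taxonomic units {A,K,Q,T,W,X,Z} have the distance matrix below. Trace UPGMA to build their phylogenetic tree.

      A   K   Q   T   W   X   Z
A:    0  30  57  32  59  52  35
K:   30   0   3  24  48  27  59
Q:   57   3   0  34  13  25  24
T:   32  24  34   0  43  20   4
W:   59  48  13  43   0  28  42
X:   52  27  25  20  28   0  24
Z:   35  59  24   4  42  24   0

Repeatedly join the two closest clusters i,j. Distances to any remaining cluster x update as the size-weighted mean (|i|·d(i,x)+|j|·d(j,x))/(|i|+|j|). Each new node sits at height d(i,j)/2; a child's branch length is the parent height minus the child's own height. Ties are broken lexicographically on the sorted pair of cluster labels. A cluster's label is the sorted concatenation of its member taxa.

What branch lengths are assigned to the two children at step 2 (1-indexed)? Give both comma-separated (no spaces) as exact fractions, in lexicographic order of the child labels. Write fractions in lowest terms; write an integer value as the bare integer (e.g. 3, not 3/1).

2,2

iteration 1: select K,Q (d=3); attach at lengths (3/2, 3/2); label the merged cluster KQ
  updated: d(A,KQ)=87/2, d(KQ,T)=29, d(KQ,W)=61/2, d(KQ,X)=26, d(KQ,Z)=83/2
iteration 2: select T,Z (d=4); attach at lengths (2, 2); label the merged cluster TZ
  updated: d(A,TZ)=67/2, d(KQ,TZ)=141/4, d(TZ,W)=85/2, d(TZ,X)=22
iteration 3: select TZ,X (d=22); attach at lengths (9, 11); label the merged cluster TXZ
  updated: d(A,TXZ)=119/3, d(KQ,TXZ)=193/6, d(TXZ,W)=113/3
iteration 4: select KQ,W (d=61/2); attach at lengths (55/4, 61/4); label the merged cluster KQW
  updated: d(A,KQW)=146/3, d(KQW,TXZ)=34
iteration 5: select KQW,TXZ (d=34); attach at lengths (7/4, 6); label the merged cluster KQTWXZ
  updated: d(A,KQTWXZ)=265/6
iteration 6: select A,KQTWXZ (d=265/6); attach at lengths (265/12, 61/12); label the merged cluster AKQTWXZ
final tree: (A:265/12,(((K:3/2,Q:3/2):55/4,W:61/4):7/4,((T:2,Z:2):9,X:11):6):61/12)
total length: 1091/12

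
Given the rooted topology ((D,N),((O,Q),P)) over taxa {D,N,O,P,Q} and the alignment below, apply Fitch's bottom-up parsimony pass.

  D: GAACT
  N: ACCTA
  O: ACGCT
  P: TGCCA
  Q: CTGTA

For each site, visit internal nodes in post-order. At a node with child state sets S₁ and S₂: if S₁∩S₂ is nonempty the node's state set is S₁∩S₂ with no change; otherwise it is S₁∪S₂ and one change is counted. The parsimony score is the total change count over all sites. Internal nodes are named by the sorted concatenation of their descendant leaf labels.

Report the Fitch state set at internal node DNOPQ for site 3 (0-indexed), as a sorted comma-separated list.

site 0, node DN: D={G} ∪ N={A} → {A,G} (+1)
site 0, node OQ: O={A} ∪ Q={C} → {A,C} (+1)
site 0, node OPQ: OQ={A,C} ∪ P={T} → {A,C,T} (+1)
site 0, node DNOPQ: DN={A,G} ∩ OPQ={A,C,T} → {A} (+0)
site 1, node DN: D={A} ∪ N={C} → {A,C} (+1)
site 1, node OQ: O={C} ∪ Q={T} → {C,T} (+1)
site 1, node OPQ: OQ={C,T} ∪ P={G} → {C,G,T} (+1)
site 1, node DNOPQ: DN={A,C} ∩ OPQ={C,G,T} → {C} (+0)
site 2, node DN: D={A} ∪ N={C} → {A,C} (+1)
site 2, node OQ: O={G} ∩ Q={G} → {G} (+0)
site 2, node OPQ: OQ={G} ∪ P={C} → {C,G} (+1)
site 2, node DNOPQ: DN={A,C} ∩ OPQ={C,G} → {C} (+0)
site 3, node DN: D={C} ∪ N={T} → {C,T} (+1)
site 3, node OQ: O={C} ∪ Q={T} → {C,T} (+1)
site 3, node OPQ: OQ={C,T} ∩ P={C} → {C} (+0)
site 3, node DNOPQ: DN={C,T} ∩ OPQ={C} → {C} (+0)
site 4, node DN: D={T} ∪ N={A} → {A,T} (+1)
site 4, node OQ: O={T} ∪ Q={A} → {A,T} (+1)
site 4, node OPQ: OQ={A,T} ∩ P={A} → {A} (+0)
site 4, node DNOPQ: DN={A,T} ∩ OPQ={A} → {A} (+0)
per-site changes: [3, 3, 2, 2, 2]; total = 12

C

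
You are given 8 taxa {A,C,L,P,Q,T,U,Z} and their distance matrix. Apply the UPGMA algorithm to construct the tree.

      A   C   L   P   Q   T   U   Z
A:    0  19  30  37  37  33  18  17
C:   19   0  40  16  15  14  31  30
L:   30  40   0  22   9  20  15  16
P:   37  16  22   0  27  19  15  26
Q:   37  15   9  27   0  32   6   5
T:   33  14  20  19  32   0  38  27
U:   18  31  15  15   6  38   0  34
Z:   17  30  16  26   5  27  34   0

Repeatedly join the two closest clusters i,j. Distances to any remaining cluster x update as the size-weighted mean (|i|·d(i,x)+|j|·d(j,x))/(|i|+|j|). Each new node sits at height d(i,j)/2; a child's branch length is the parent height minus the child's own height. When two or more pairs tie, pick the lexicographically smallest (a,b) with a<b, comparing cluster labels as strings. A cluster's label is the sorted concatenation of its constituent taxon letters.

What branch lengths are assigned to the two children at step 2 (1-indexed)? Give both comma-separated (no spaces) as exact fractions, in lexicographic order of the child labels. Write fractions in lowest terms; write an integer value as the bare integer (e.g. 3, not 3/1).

1. join Q+Z (d=5) ⇒ QZ; edges |Q|=5/2, |Z|=5/2
  updated: d(A,QZ)=27, d(C,QZ)=45/2, d(L,QZ)=25/2, d(P,QZ)=53/2, d(QZ,T)=59/2, d(QZ,U)=20
2. join L+QZ (d=25/2) ⇒ LQZ; edges |L|=25/4, |QZ|=15/4
  updated: d(A,LQZ)=28, d(C,LQZ)=85/3, d(LQZ,P)=25, d(LQZ,T)=79/3, d(LQZ,U)=55/3
3. join C+T (d=14) ⇒ CT; edges |C|=7, |T|=7
  updated: d(A,CT)=26, d(CT,LQZ)=82/3, d(CT,P)=35/2, d(CT,U)=69/2
4. join P+U (d=15) ⇒ PU; edges |P|=15/2, |U|=15/2
  updated: d(A,PU)=55/2, d(CT,PU)=26, d(LQZ,PU)=65/3
5. join LQZ+PU (d=65/3) ⇒ LPQUZ; edges |LQZ|=55/12, |PU|=10/3
  updated: d(A,LPQUZ)=139/5, d(CT,LPQUZ)=134/5
6. join A+CT (d=26) ⇒ ACT; edges |A|=13, |CT|=6
  updated: d(ACT,LPQUZ)=407/15
7. join ACT+LPQUZ (d=407/15) ⇒ ACLPQTUZ; edges |ACT|=17/30, |LPQUZ|=41/15
final tree: ((A:13,(C:7,T:7):6):17/30,((L:25/4,(Q:5/2,Z:5/2):15/4):55/12,(P:15/2,U:15/2):10/3):41/15)
total length: 4453/60

25/4,15/4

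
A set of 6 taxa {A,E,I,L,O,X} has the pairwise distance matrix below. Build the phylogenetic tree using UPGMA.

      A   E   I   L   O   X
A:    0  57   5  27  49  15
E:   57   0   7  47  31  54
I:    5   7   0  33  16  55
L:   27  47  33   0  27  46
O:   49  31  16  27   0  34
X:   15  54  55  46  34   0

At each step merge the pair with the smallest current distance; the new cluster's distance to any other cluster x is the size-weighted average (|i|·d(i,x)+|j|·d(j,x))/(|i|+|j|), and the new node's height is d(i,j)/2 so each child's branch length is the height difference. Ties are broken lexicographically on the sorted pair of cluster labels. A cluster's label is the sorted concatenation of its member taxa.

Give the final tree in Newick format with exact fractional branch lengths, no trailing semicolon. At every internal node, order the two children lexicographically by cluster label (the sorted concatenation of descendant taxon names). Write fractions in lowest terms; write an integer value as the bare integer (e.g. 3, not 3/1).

((((A:5/2,I:5/2):105/8,(L:27/2,O:27/2):17/8):17/8,E:71/4):53/20,X:102/5)

1. join A+I (d=5) ⇒ AI; edges |A|=5/2, |I|=5/2
  updated: d(AI,E)=32, d(AI,L)=30, d(AI,O)=65/2, d(AI,X)=35
2. join L+O (d=27) ⇒ LO; edges |L|=27/2, |O|=27/2
  updated: d(AI,LO)=125/4, d(E,LO)=39, d(LO,X)=40
3. join AI+LO (d=125/4) ⇒ AILO; edges |AI|=105/8, |LO|=17/8
  updated: d(AILO,E)=71/2, d(AILO,X)=75/2
4. join AILO+E (d=71/2) ⇒ AEILO; edges |AILO|=17/8, |E|=71/4
  updated: d(AEILO,X)=204/5
5. join AEILO+X (d=204/5) ⇒ AEILOX; edges |AEILO|=53/20, |X|=102/5
final tree: ((((A:5/2,I:5/2):105/8,(L:27/2,O:27/2):17/8):17/8,E:71/4):53/20,X:102/5)
total length: 3607/40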